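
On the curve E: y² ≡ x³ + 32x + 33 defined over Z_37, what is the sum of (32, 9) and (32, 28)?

O

The two points share x = 32 and their y-coordinates satisfy 9 + 28 ≡ 0 (mod 37), so they are inverses. Their sum is O.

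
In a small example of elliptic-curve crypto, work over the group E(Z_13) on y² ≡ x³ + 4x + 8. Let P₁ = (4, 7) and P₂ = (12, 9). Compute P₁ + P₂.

(6, 12)

(4, 7) + (12, 9). λ = (9 - 7)/(12 - 4) ≡ 2/8 mod 13. 8⁻¹ ≡ 5 (mod 13) since 8·5 = 40 ≡ 1, so λ ≡ 10.
  x = λ² - 4 - 12 = 100 - 16 ≡ 6; y = λ·(4 - 6) - 7 ≡ 12. → (6, 12)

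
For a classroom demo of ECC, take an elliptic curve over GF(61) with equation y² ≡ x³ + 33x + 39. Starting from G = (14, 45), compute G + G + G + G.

(35, 37)

Repeated addition: build up to 4G.
2G: tangent at (14, 45): λ = (3·14² + 33)/(2·45) ≡ 11/29. 29⁻¹ ≡ 40 (mod 61) since 29·40 = 1160 ≡ 1, so λ ≡ 11·40 ≡ 13.
  x = λ² - 14 - 14 = 169 - 28 ≡ 19; y = λ·(14 - 19) - 45 ≡ 12. → (19, 12)
3G: (19, 12) + (14, 45). λ = (45 - 12)/(14 - 19) ≡ 33/56 mod 61. 56⁻¹ ≡ 12 (mod 61), so λ ≡ 30.
  x = λ² - 19 - 14 = 900 - 33 ≡ 13; y = λ·(19 - 13) - 12 ≡ 46. → (13, 46)
4G: (13, 46) + (14, 45). λ = (45 - 46)/(14 - 13) ≡ 60/1 mod 61. 1⁻¹ ≡ 1 (mod 61), so λ ≡ 60.
  x = λ² - 13 - 14 = 3600 - 27 ≡ 35; y = λ·(13 - 35) - 46 ≡ 37. → (35, 37)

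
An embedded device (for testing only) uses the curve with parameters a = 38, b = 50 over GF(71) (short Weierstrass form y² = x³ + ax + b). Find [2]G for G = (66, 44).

(22, 48)

tangent at (66, 44): λ = (3·66² + 38)/(2·44) ≡ 42/17. 17⁻¹ ≡ 46 (mod 71), so λ ≡ 42·46 ≡ 15.
  x = λ² - 66 - 66 = 225 - 132 ≡ 22; y = λ·(66 - 22) - 44 ≡ 48. → (22, 48)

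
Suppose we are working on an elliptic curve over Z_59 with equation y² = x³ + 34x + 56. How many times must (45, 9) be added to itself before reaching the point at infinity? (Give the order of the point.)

3

2P: tangent at (45, 9): λ = (3·45² + 34)/(2·9) ≡ 32/18. 18⁻¹ ≡ 23 (mod 59), so λ ≡ 32·23 ≡ 28.
  x = λ² - 45 - 45 = 784 - 90 ≡ 45; y = λ·(45 - 45) - 9 ≡ 50. → (45, 50)
3P: (45, 50) + (45, 9): same x and y₁ ≡ -y₂, so the sum is the point at infinity.
3P = the point at infinity, so the order is 3.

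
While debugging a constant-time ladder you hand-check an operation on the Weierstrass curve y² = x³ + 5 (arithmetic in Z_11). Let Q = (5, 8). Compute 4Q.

Double-and-add on 4 = (100)₂. Start with Q = (5, 8) for the leading 1-bit.
double: tangent at (5, 8): λ = (3·5² + 0)/(2·8) ≡ 9/5. 5⁻¹ ≡ 9 (mod 11) since 5·9 = 45 ≡ 1, so λ ≡ 9·9 ≡ 4.
  x = λ² - 5 - 5 = 16 - 10 ≡ 6; y = λ·(5 - 6) - 8 ≡ 10. → (6, 10)
double: tangent at (6, 10): λ = (3·6² + 0)/(2·10) ≡ 9/9. 9⁻¹ ≡ 5 (mod 11), so λ ≡ 9·5 ≡ 1.
  x = λ² - 6 - 6 = 1 - 12 ≡ 0; y = λ·(6 - 0) - 10 ≡ 7. → (0, 7)

(0, 7)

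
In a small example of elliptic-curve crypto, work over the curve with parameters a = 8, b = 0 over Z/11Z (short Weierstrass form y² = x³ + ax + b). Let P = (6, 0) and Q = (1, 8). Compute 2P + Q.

First 2P:
Repeated addition: build up to 2P.
2P: (6, 0) + (6, 0): same x and y₁ ≡ -y₂, so the sum is O.
2P = O.
Finally 2P + Q:
O + (1, 8) = (1, 8) (identity).

(1, 8)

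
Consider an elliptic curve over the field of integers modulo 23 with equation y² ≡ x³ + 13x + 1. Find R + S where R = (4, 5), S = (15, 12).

(16, 2)

(4, 5) + (15, 12). λ = (12 - 5)/(15 - 4) ≡ 7/11 mod 23. 11⁻¹ ≡ 21 (mod 23), so λ ≡ 9.
  x = λ² - 4 - 15 = 81 - 19 ≡ 16; y = λ·(4 - 16) - 5 ≡ 2. → (16, 2)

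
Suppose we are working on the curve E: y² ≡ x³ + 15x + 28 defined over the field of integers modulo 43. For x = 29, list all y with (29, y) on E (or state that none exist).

x³ + 15x + 28 = 24852 ≡ 41 (mod 43).
Square roots of 41 mod 43: 16 and 27 (since 16² = 256 ≡ 41).

16, 27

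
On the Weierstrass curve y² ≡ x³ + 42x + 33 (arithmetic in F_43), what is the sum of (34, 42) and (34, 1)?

O

The two points share x = 34 and their y-coordinates satisfy 42 + 1 ≡ 0 (mod 43), so they are inverses. Their sum is ∞.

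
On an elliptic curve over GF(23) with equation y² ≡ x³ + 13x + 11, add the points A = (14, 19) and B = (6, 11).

(4, 14)

(14, 19) + (6, 11). λ = (11 - 19)/(6 - 14) ≡ 15/15 mod 23. 15⁻¹ ≡ 20 (mod 23), so λ ≡ 1.
  x = λ² - 14 - 6 = 1 - 20 ≡ 4; y = λ·(14 - 4) - 19 ≡ 14. → (4, 14)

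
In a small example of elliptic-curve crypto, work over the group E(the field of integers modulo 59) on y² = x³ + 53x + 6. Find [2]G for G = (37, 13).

tangent at (37, 13): λ = (3·37² + 53)/(2·13) ≡ 30/26. 26⁻¹ ≡ 25 (mod 59) since 26·25 = 650 ≡ 1, so λ ≡ 30·25 ≡ 42.
  x = λ² - 37 - 37 = 1764 - 74 ≡ 38; y = λ·(37 - 38) - 13 ≡ 4. → (38, 4)

(38, 4)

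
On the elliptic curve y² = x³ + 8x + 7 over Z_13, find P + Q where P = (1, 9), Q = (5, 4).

(11, 10)

(1, 9) + (5, 4). λ = (4 - 9)/(5 - 1) ≡ 8/4 mod 13. 4⁻¹ ≡ 10 (mod 13), so λ ≡ 2.
  x = λ² - 1 - 5 = 4 - 6 ≡ 11; y = λ·(1 - 11) - 9 ≡ 10. → (11, 10)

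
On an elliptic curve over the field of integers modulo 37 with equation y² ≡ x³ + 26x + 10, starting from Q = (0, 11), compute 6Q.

(10, 7)

Repeated addition: build up to 6Q.
2Q: tangent at (0, 11): λ = (3·0² + 26)/(2·11) ≡ 26/22. 22⁻¹ ≡ 32 (mod 37), so λ ≡ 26·32 ≡ 18.
  x = λ² - 0 - 0 = 324 - 0 ≡ 28; y = λ·(0 - 28) - 11 ≡ 3. → (28, 3)
3Q: (28, 3) + (0, 11). λ = (11 - 3)/(0 - 28) ≡ 8/9 mod 37. 9⁻¹ ≡ 33 (mod 37) since 9·33 = 297 ≡ 1, so λ ≡ 5.
  x = λ² - 28 - 0 = 25 - 28 ≡ 34; y = λ·(28 - 34) - 3 ≡ 4. → (34, 4)
4Q: (34, 4) + (0, 11). λ = (11 - 4)/(0 - 34) ≡ 7/3 mod 37. 3⁻¹ ≡ 25 (mod 37), so λ ≡ 27.
  x = λ² - 34 - 0 = 729 - 34 ≡ 29; y = λ·(34 - 29) - 4 ≡ 20. → (29, 20)
5Q: (29, 20) + (0, 11). λ = (11 - 20)/(0 - 29) ≡ 28/8 mod 37. 8⁻¹ ≡ 14 (mod 37), so λ ≡ 22.
  x = λ² - 29 - 0 = 484 - 29 ≡ 11; y = λ·(29 - 11) - 20 ≡ 6. → (11, 6)
6Q: (11, 6) + (0, 11). λ = (11 - 6)/(0 - 11) ≡ 5/26 mod 37. 26⁻¹ ≡ 10 (mod 37) since 26·10 = 260 ≡ 1, so λ ≡ 13.
  x = λ² - 11 - 0 = 169 - 11 ≡ 10; y = λ·(11 - 10) - 6 ≡ 7. → (10, 7)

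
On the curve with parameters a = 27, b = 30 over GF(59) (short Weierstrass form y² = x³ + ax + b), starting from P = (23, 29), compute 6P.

Double-and-add on 6 = (110)₂. Start with P = (23, 29) for the leading 1-bit.
double: tangent at (23, 29): λ = (3·23² + 27)/(2·29) ≡ 21/58. 58⁻¹ ≡ 58 (mod 59), so λ ≡ 21·58 ≡ 38.
  x = λ² - 23 - 23 = 1444 - 46 ≡ 41; y = λ·(23 - 41) - 29 ≡ 54. → (41, 54)
add P: (41, 54) + (23, 29). λ = (29 - 54)/(23 - 41) ≡ 34/41 mod 59. 41⁻¹ ≡ 36 (mod 59) since 41·36 = 1476 ≡ 1, so λ ≡ 44.
  x = λ² - 41 - 23 = 1936 - 64 ≡ 43; y = λ·(41 - 43) - 54 ≡ 35. → (43, 35)
double: tangent at (43, 35): λ = (3·43² + 27)/(2·35) ≡ 28/11. 11⁻¹ ≡ 43 (mod 59) since 11·43 = 473 ≡ 1, so λ ≡ 28·43 ≡ 24.
  x = λ² - 43 - 43 = 576 - 86 ≡ 18; y = λ·(43 - 18) - 35 ≡ 34. → (18, 34)

(18, 34)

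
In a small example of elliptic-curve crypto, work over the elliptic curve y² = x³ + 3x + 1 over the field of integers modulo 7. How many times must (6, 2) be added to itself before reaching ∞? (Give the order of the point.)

2P: tangent at (6, 2): λ = (3·6² + 3)/(2·2) ≡ 6/4. 4⁻¹ ≡ 2 (mod 7) since 4·2 = 8 ≡ 1, so λ ≡ 6·2 ≡ 5.
  x = λ² - 6 - 6 = 25 - 12 ≡ 6; y = λ·(6 - 6) - 2 ≡ 5. → (6, 5)
3P: (6, 5) + (6, 2): same x and y₁ ≡ -y₂, so the sum is ∞.
3P = ∞, so the order is 3.

3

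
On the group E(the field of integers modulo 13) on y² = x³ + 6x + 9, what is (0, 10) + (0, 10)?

tangent at (0, 10): λ = (3·0² + 6)/(2·10) ≡ 6/7. 7⁻¹ ≡ 2 (mod 13), so λ ≡ 6·2 ≡ 12.
  x = λ² - 0 - 0 = 144 - 0 ≡ 1; y = λ·(0 - 1) - 10 ≡ 4. → (1, 4)

(1, 4)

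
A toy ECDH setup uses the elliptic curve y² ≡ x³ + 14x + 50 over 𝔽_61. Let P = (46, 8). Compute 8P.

Repeated addition: build up to 8P.
2P: tangent at (46, 8): λ = (3·46² + 14)/(2·8) ≡ 18/16. 16⁻¹ ≡ 42 (mod 61) since 16·42 = 672 ≡ 1, so λ ≡ 18·42 ≡ 24.
  x = λ² - 46 - 46 = 576 - 92 ≡ 57; y = λ·(46 - 57) - 8 ≡ 33. → (57, 33)
3P: (57, 33) + (46, 8). λ = (8 - 33)/(46 - 57) ≡ 36/50 mod 61. 50⁻¹ ≡ 11 (mod 61) since 50·11 = 550 ≡ 1, so λ ≡ 30.
  x = λ² - 57 - 46 = 900 - 103 ≡ 4; y = λ·(57 - 4) - 33 ≡ 32. → (4, 32)
4P: (4, 32) + (46, 8). λ = (8 - 32)/(46 - 4) ≡ 37/42 mod 61. 42⁻¹ ≡ 16 (mod 61), so λ ≡ 43.
  x = λ² - 4 - 46 = 1849 - 50 ≡ 30; y = λ·(4 - 30) - 32 ≡ 9. → (30, 9)
5P: (30, 9) + (46, 8). λ = (8 - 9)/(46 - 30) ≡ 60/16 mod 61. 16⁻¹ ≡ 42 (mod 61), so λ ≡ 19.
  x = λ² - 30 - 46 = 361 - 76 ≡ 41; y = λ·(30 - 41) - 9 ≡ 26. → (41, 26)
6P: (41, 26) + (46, 8). λ = (8 - 26)/(46 - 41) ≡ 43/5 mod 61. 5⁻¹ ≡ 49 (mod 61), so λ ≡ 33.
  x = λ² - 41 - 46 = 1089 - 87 ≡ 26; y = λ·(41 - 26) - 26 ≡ 42. → (26, 42)
7P: (26, 42) + (46, 8). λ = (8 - 42)/(46 - 26) ≡ 27/20 mod 61. 20⁻¹ ≡ 58 (mod 61) since 20·58 = 1160 ≡ 1, so λ ≡ 41.
  x = λ² - 26 - 46 = 1681 - 72 ≡ 23; y = λ·(26 - 23) - 42 ≡ 20. → (23, 20)
8P: (23, 20) + (46, 8). λ = (8 - 20)/(46 - 23) ≡ 49/23 mod 61. 23⁻¹ ≡ 8 (mod 61), so λ ≡ 26.
  x = λ² - 23 - 46 = 676 - 69 ≡ 58; y = λ·(23 - 58) - 20 ≡ 46. → (58, 46)

(58, 46)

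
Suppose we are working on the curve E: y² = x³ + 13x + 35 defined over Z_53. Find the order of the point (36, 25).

2P: tangent at (36, 25): λ = (3·36² + 13)/(2·25) ≡ 32/50. 50⁻¹ ≡ 35 (mod 53), so λ ≡ 32·35 ≡ 7.
  x = λ² - 36 - 36 = 49 - 72 ≡ 30; y = λ·(36 - 30) - 25 ≡ 17. → (30, 17)
3P: (30, 17) + (36, 25). λ = (25 - 17)/(36 - 30) ≡ 8/6 mod 53. 6⁻¹ ≡ 9 (mod 53) since 6·9 = 54 ≡ 1, so λ ≡ 19.
  x = λ² - 30 - 36 = 361 - 66 ≡ 30; y = λ·(30 - 30) - 17 ≡ 36. → (30, 36)
4P: (30, 36) + (36, 25). λ = (25 - 36)/(36 - 30) ≡ 42/6 mod 53. 6⁻¹ ≡ 9 (mod 53), so λ ≡ 7.
  x = λ² - 30 - 36 = 49 - 66 ≡ 36; y = λ·(30 - 36) - 36 ≡ 28. → (36, 28)
5P: (36, 28) + (36, 25): same x and y₁ ≡ -y₂, so the sum is the point at infinity.
5P = the point at infinity, so the order is 5.

5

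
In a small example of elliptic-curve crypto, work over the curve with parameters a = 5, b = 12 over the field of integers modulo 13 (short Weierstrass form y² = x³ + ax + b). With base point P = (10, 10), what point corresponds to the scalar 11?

(10, 3)

Double-and-add on 11 = (1011)₂. Start with P = (10, 10) for the leading 1-bit.
double: tangent at (10, 10): λ = (3·10² + 5)/(2·10) ≡ 6/7. 7⁻¹ ≡ 2 (mod 13) since 7·2 = 14 ≡ 1, so λ ≡ 6·2 ≡ 12.
  x = λ² - 10 - 10 = 144 - 20 ≡ 7; y = λ·(10 - 7) - 10 ≡ 0. → (7, 0)
double: (7, 0) + (7, 0): same x and y₁ ≡ -y₂, so the sum is O.
add P: O + (10, 10) = (10, 10) (identity).
double: tangent at (10, 10): λ = (3·10² + 5)/(2·10) ≡ 6/7. 7⁻¹ ≡ 2 (mod 13), so λ ≡ 6·2 ≡ 12.
  x = λ² - 10 - 10 = 144 - 20 ≡ 7; y = λ·(10 - 7) - 10 ≡ 0. → (7, 0)
add P: (7, 0) + (10, 10). λ = (10 - 0)/(10 - 7) ≡ 10/3 mod 13. 3⁻¹ ≡ 9 (mod 13) since 3·9 = 27 ≡ 1, so λ ≡ 12.
  x = λ² - 7 - 10 = 144 - 17 ≡ 10; y = λ·(7 - 10) - 0 ≡ 3. → (10, 3)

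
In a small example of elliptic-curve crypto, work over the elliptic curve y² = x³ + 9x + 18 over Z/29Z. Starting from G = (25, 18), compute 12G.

Repeated addition: build up to 12G.
2G: tangent at (25, 18): λ = (3·25² + 9)/(2·18) ≡ 28/7. 7⁻¹ ≡ 25 (mod 29), so λ ≡ 28·25 ≡ 4.
  x = λ² - 25 - 25 = 16 - 50 ≡ 24; y = λ·(25 - 24) - 18 ≡ 15. → (24, 15)
3G: (24, 15) + (25, 18). λ = (18 - 15)/(25 - 24) ≡ 3/1 mod 29. 1⁻¹ ≡ 1 (mod 29), so λ ≡ 3.
  x = λ² - 24 - 25 = 9 - 49 ≡ 18; y = λ·(24 - 18) - 15 ≡ 3. → (18, 3)
4G: (18, 3) + (25, 18). λ = (18 - 3)/(25 - 18) ≡ 15/7 mod 29. 7⁻¹ ≡ 25 (mod 29), so λ ≡ 27.
  x = λ² - 18 - 25 = 729 - 43 ≡ 19; y = λ·(18 - 19) - 3 ≡ 28. → (19, 28)
5G: (19, 28) + (25, 18). λ = (18 - 28)/(25 - 19) ≡ 19/6 mod 29. 6⁻¹ ≡ 5 (mod 29), so λ ≡ 8.
  x = λ² - 19 - 25 = 64 - 44 ≡ 20; y = λ·(19 - 20) - 28 ≡ 22. → (20, 22)
6G: (20, 22) + (25, 18). λ = (18 - 22)/(25 - 20) ≡ 25/5 mod 29. 5⁻¹ ≡ 6 (mod 29) since 5·6 = 30 ≡ 1, so λ ≡ 5.
  x = λ² - 20 - 25 = 25 - 45 ≡ 9; y = λ·(20 - 9) - 22 ≡ 4. → (9, 4)
7G: (9, 4) + (25, 18). λ = (18 - 4)/(25 - 9) ≡ 14/16 mod 29. 16⁻¹ ≡ 20 (mod 29) since 16·20 = 320 ≡ 1, so λ ≡ 19.
  x = λ² - 9 - 25 = 361 - 34 ≡ 8; y = λ·(9 - 8) - 4 ≡ 15. → (8, 15)
8G: (8, 15) + (25, 18). λ = (18 - 15)/(25 - 8) ≡ 3/17 mod 29. 17⁻¹ ≡ 12 (mod 29) since 17·12 = 204 ≡ 1, so λ ≡ 7.
  x = λ² - 8 - 25 = 49 - 33 ≡ 16; y = λ·(8 - 16) - 15 ≡ 16. → (16, 16)
9G: (16, 16) + (25, 18). λ = (18 - 16)/(25 - 16) ≡ 2/9 mod 29. 9⁻¹ ≡ 13 (mod 29), so λ ≡ 26.
  x = λ² - 16 - 25 = 676 - 41 ≡ 26; y = λ·(16 - 26) - 16 ≡ 14. → (26, 14)
10G: (26, 14) + (25, 18). λ = (18 - 14)/(25 - 26) ≡ 4/28 mod 29. 28⁻¹ ≡ 28 (mod 29), so λ ≡ 25.
  x = λ² - 26 - 25 = 625 - 51 ≡ 23; y = λ·(26 - 23) - 14 ≡ 3. → (23, 3)
11G: (23, 3) + (25, 18). λ = (18 - 3)/(25 - 23) ≡ 15/2 mod 29. 2⁻¹ ≡ 15 (mod 29) since 2·15 = 30 ≡ 1, so λ ≡ 22.
  x = λ² - 23 - 25 = 484 - 48 ≡ 1; y = λ·(23 - 1) - 3 ≡ 17. → (1, 17)
12G: (1, 17) + (25, 18). λ = (18 - 17)/(25 - 1) ≡ 1/24 mod 29. 24⁻¹ ≡ 23 (mod 29), so λ ≡ 23.
  x = λ² - 1 - 25 = 529 - 26 ≡ 10; y = λ·(1 - 10) - 17 ≡ 8. → (10, 8)

(10, 8)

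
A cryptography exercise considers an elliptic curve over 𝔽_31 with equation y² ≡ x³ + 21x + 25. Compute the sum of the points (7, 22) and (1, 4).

(7, 22) + (1, 4). λ = (4 - 22)/(1 - 7) ≡ 13/25 mod 31. 25⁻¹ ≡ 5 (mod 31), so λ ≡ 3.
  x = λ² - 7 - 1 = 9 - 8 ≡ 1; y = λ·(7 - 1) - 22 ≡ 27. → (1, 27)

(1, 27)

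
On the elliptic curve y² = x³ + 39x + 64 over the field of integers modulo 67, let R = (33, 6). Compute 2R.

(7, 55)

tangent at (33, 6): λ = (3·33² + 39)/(2·6) ≡ 23/12. 12⁻¹ ≡ 28 (mod 67), so λ ≡ 23·28 ≡ 41.
  x = λ² - 33 - 33 = 1681 - 66 ≡ 7; y = λ·(33 - 7) - 6 ≡ 55. → (7, 55)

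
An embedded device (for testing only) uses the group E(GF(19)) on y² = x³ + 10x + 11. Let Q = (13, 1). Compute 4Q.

Repeated addition: build up to 4Q.
2Q: tangent at (13, 1): λ = (3·13² + 10)/(2·1) ≡ 4/2. 2⁻¹ ≡ 10 (mod 19) since 2·10 = 20 ≡ 1, so λ ≡ 4·10 ≡ 2.
  x = λ² - 13 - 13 = 4 - 26 ≡ 16; y = λ·(13 - 16) - 1 ≡ 12. → (16, 12)
3Q: (16, 12) + (13, 1). λ = (1 - 12)/(13 - 16) ≡ 8/16 mod 19. 16⁻¹ ≡ 6 (mod 19), so λ ≡ 10.
  x = λ² - 16 - 13 = 100 - 29 ≡ 14; y = λ·(16 - 14) - 12 ≡ 8. → (14, 8)
4Q: (14, 8) + (13, 1). λ = (1 - 8)/(13 - 14) ≡ 12/18 mod 19. 18⁻¹ ≡ 18 (mod 19) since 18·18 = 324 ≡ 1, so λ ≡ 7.
  x = λ² - 14 - 13 = 49 - 27 ≡ 3; y = λ·(14 - 3) - 8 ≡ 12. → (3, 12)

(3, 12)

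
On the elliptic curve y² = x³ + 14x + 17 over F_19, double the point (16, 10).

tangent at (16, 10): λ = (3·16² + 14)/(2·10) ≡ 3/1. 1⁻¹ ≡ 1 (mod 19) since 1·1 = 1 ≡ 1, so λ ≡ 3·1 ≡ 3.
  x = λ² - 16 - 16 = 9 - 32 ≡ 15; y = λ·(16 - 15) - 10 ≡ 12. → (15, 12)

(15, 12)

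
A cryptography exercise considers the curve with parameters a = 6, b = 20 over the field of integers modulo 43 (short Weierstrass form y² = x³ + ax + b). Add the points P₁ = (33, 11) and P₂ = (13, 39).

(33, 11) + (13, 39). λ = (39 - 11)/(13 - 33) ≡ 28/23 mod 43. 23⁻¹ ≡ 15 (mod 43), so λ ≡ 33.
  x = λ² - 33 - 13 = 1089 - 46 ≡ 11; y = λ·(33 - 11) - 11 ≡ 27. → (11, 27)

(11, 27)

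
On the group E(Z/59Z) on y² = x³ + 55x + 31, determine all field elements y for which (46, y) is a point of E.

x³ + 55x + 31 = 99897 ≡ 10 (mod 59).
10 is a non-residue mod 59; no y exists.

none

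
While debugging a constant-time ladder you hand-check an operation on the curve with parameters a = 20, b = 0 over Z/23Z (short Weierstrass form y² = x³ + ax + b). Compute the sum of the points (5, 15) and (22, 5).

(5, 15) + (22, 5). λ = (5 - 15)/(22 - 5) ≡ 13/17 mod 23. 17⁻¹ ≡ 19 (mod 23) since 17·19 = 323 ≡ 1, so λ ≡ 17.
  x = λ² - 5 - 22 = 289 - 27 ≡ 9; y = λ·(5 - 9) - 15 ≡ 9. → (9, 9)

(9, 9)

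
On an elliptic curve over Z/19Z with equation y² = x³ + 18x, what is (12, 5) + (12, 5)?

(6, 18)

tangent at (12, 5): λ = (3·12² + 18)/(2·5) ≡ 13/10. 10⁻¹ ≡ 2 (mod 19) since 10·2 = 20 ≡ 1, so λ ≡ 13·2 ≡ 7.
  x = λ² - 12 - 12 = 49 - 24 ≡ 6; y = λ·(12 - 6) - 5 ≡ 18. → (6, 18)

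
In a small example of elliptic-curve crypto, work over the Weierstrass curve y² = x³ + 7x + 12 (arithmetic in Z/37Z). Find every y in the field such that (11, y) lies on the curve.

none

x³ + 7x + 12 = 1420 ≡ 14 (mod 37).
14 is a non-residue mod 37; no y exists.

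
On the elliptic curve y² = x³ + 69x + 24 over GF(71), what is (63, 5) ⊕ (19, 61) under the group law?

(27, 46)

(63, 5) + (19, 61). λ = (61 - 5)/(19 - 63) ≡ 56/27 mod 71. 27⁻¹ ≡ 50 (mod 71) since 27·50 = 1350 ≡ 1, so λ ≡ 31.
  x = λ² - 63 - 19 = 961 - 82 ≡ 27; y = λ·(63 - 27) - 5 ≡ 46. → (27, 46)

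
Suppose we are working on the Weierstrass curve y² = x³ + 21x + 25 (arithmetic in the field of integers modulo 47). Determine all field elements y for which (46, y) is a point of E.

x³ + 21x + 25 = 98327 ≡ 3 (mod 47).
Square roots of 3 mod 47: 12 and 35 (since 12² = 144 ≡ 3).

12, 35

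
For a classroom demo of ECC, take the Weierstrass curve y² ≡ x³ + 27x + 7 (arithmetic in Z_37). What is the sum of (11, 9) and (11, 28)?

O

The two points share x = 11 and their y-coordinates satisfy 9 + 28 ≡ 0 (mod 37), so they are inverses. Their sum is O.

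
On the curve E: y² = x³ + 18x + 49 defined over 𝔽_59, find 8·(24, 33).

(49, 7)

Write G = (24, 33).
Repeated addition: build up to 8G.
2G: tangent at (24, 33): λ = (3·24² + 18)/(2·33) ≡ 35/7. 7⁻¹ ≡ 17 (mod 59) since 7·17 = 119 ≡ 1, so λ ≡ 35·17 ≡ 5.
  x = λ² - 24 - 24 = 25 - 48 ≡ 36; y = λ·(24 - 36) - 33 ≡ 25. → (36, 25)
3G: (36, 25) + (24, 33). λ = (33 - 25)/(24 - 36) ≡ 8/47 mod 59. 47⁻¹ ≡ 54 (mod 59), so λ ≡ 19.
  x = λ² - 36 - 24 = 361 - 60 ≡ 6; y = λ·(36 - 6) - 25 ≡ 14. → (6, 14)
4G: (6, 14) + (24, 33). λ = (33 - 14)/(24 - 6) ≡ 19/18 mod 59. 18⁻¹ ≡ 23 (mod 59) since 18·23 = 414 ≡ 1, so λ ≡ 24.
  x = λ² - 6 - 24 = 576 - 30 ≡ 15; y = λ·(6 - 15) - 14 ≡ 6. → (15, 6)
5G: (15, 6) + (24, 33). λ = (33 - 6)/(24 - 15) ≡ 27/9 mod 59. 9⁻¹ ≡ 46 (mod 59), so λ ≡ 3.
  x = λ² - 15 - 24 = 9 - 39 ≡ 29; y = λ·(15 - 29) - 6 ≡ 11. → (29, 11)
6G: (29, 11) + (24, 33). λ = (33 - 11)/(24 - 29) ≡ 22/54 mod 59. 54⁻¹ ≡ 47 (mod 59) since 54·47 = 2538 ≡ 1, so λ ≡ 31.
  x = λ² - 29 - 24 = 961 - 53 ≡ 23; y = λ·(29 - 23) - 11 ≡ 57. → (23, 57)
7G: (23, 57) + (24, 33). λ = (33 - 57)/(24 - 23) ≡ 35/1 mod 59. 1⁻¹ ≡ 1 (mod 59) since 1·1 = 1 ≡ 1, so λ ≡ 35.
  x = λ² - 23 - 24 = 1225 - 47 ≡ 57; y = λ·(23 - 57) - 57 ≡ 51. → (57, 51)
8G: (57, 51) + (24, 33). λ = (33 - 51)/(24 - 57) ≡ 41/26 mod 59. 26⁻¹ ≡ 25 (mod 59) since 26·25 = 650 ≡ 1, so λ ≡ 22.
  x = λ² - 57 - 24 = 484 - 81 ≡ 49; y = λ·(57 - 49) - 51 ≡ 7. → (49, 7)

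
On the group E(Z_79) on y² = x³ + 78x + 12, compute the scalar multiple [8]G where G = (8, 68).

Double-and-add on 8 = (1000)₂. Start with G = (8, 68) for the leading 1-bit.
double: tangent at (8, 68): λ = (3·8² + 78)/(2·68) ≡ 33/57. 57⁻¹ ≡ 61 (mod 79) since 57·61 = 3477 ≡ 1, so λ ≡ 33·61 ≡ 38.
  x = λ² - 8 - 8 = 1444 - 16 ≡ 6; y = λ·(8 - 6) - 68 ≡ 8. → (6, 8)
double: tangent at (6, 8): λ = (3·6² + 78)/(2·8) ≡ 28/16. 16⁻¹ ≡ 5 (mod 79), so λ ≡ 28·5 ≡ 61.
  x = λ² - 6 - 6 = 3721 - 12 ≡ 75; y = λ·(6 - 75) - 8 ≡ 49. → (75, 49)
double: tangent at (75, 49): λ = (3·75² + 78)/(2·49) ≡ 47/19. 19⁻¹ ≡ 25 (mod 79), so λ ≡ 47·25 ≡ 69.
  x = λ² - 75 - 75 = 4761 - 150 ≡ 29; y = λ·(75 - 29) - 49 ≡ 44. → (29, 44)

(29, 44)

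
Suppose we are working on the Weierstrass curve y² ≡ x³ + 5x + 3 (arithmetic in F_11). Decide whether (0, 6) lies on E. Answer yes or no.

yes

y² = 6² ≡ 3; x³ + 5x + 3 = 3 ≡ 3 (mod 11). 3 = 3.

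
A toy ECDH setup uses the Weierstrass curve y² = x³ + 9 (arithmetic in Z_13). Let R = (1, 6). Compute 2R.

(7, 12)

tangent at (1, 6): λ = (3·1² + 0)/(2·6) ≡ 3/12. 12⁻¹ ≡ 12 (mod 13), so λ ≡ 3·12 ≡ 10.
  x = λ² - 1 - 1 = 100 - 2 ≡ 7; y = λ·(1 - 7) - 6 ≡ 12. → (7, 12)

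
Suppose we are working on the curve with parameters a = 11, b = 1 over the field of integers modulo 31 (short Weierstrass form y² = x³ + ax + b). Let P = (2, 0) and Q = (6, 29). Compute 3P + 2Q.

First 3P:
Repeated addition: build up to 3P.
2P: (2, 0) + (2, 0): same x and y₁ ≡ -y₂, so the sum is O.
3P: O + (2, 0) = (2, 0) (identity).
3P = (2, 0).
Next 2Q:
Repeated addition: build up to 2Q.
2Q: tangent at (6, 29): λ = (3·6² + 11)/(2·29) ≡ 26/27. 27⁻¹ ≡ 23 (mod 31), so λ ≡ 26·23 ≡ 9.
  x = λ² - 6 - 6 = 81 - 12 ≡ 7; y = λ·(6 - 7) - 29 ≡ 24. → (7, 24)
2Q = (7, 24).
Finally 3P + 2Q:
(2, 0) + (7, 24). λ = (24 - 0)/(7 - 2) ≡ 24/5 mod 31. 5⁻¹ ≡ 25 (mod 31) since 5·25 = 125 ≡ 1, so λ ≡ 11.
  x = λ² - 2 - 7 = 121 - 9 ≡ 19; y = λ·(2 - 19) - 0 ≡ 30. → (19, 30)

(19, 30)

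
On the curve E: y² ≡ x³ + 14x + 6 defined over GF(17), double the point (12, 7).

tangent at (12, 7): λ = (3·12² + 14)/(2·7) ≡ 4/14. 14⁻¹ ≡ 11 (mod 17), so λ ≡ 4·11 ≡ 10.
  x = λ² - 12 - 12 = 100 - 24 ≡ 8; y = λ·(12 - 8) - 7 ≡ 16. → (8, 16)

(8, 16)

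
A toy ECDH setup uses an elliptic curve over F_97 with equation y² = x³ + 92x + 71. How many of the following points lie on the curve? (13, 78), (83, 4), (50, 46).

(13, 78): 78² ≡ 70, rhs ≡ 69 → off.
(83, 4): 4² ≡ 16, rhs ≡ 16 → on.
(50, 46): 46² ≡ 79, rhs ≡ 79 → on.

2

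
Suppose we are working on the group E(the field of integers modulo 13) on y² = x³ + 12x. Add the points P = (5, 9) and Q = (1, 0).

(8, 7)

(5, 9) + (1, 0). λ = (0 - 9)/(1 - 5) ≡ 4/9 mod 13. 9⁻¹ ≡ 3 (mod 13), so λ ≡ 12.
  x = λ² - 5 - 1 = 144 - 6 ≡ 8; y = λ·(5 - 8) - 9 ≡ 7. → (8, 7)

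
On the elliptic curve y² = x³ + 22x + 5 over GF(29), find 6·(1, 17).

(20, 8)

Write P = (1, 17).
Repeated addition: build up to 6P.
2P: tangent at (1, 17): λ = (3·1² + 22)/(2·17) ≡ 25/5. 5⁻¹ ≡ 6 (mod 29), so λ ≡ 25·6 ≡ 5.
  x = λ² - 1 - 1 = 25 - 2 ≡ 23; y = λ·(1 - 23) - 17 ≡ 18. → (23, 18)
3P: (23, 18) + (1, 17). λ = (17 - 18)/(1 - 23) ≡ 28/7 mod 29. 7⁻¹ ≡ 25 (mod 29), so λ ≡ 4.
  x = λ² - 23 - 1 = 16 - 24 ≡ 21; y = λ·(23 - 21) - 18 ≡ 19. → (21, 19)
4P: (21, 19) + (1, 17). λ = (17 - 19)/(1 - 21) ≡ 27/9 mod 29. 9⁻¹ ≡ 13 (mod 29) since 9·13 = 117 ≡ 1, so λ ≡ 3.
  x = λ² - 21 - 1 = 9 - 22 ≡ 16; y = λ·(21 - 16) - 19 ≡ 25. → (16, 25)
5P: (16, 25) + (1, 17). λ = (17 - 25)/(1 - 16) ≡ 21/14 mod 29. 14⁻¹ ≡ 27 (mod 29), so λ ≡ 16.
  x = λ² - 16 - 1 = 256 - 17 ≡ 7; y = λ·(16 - 7) - 25 ≡ 3. → (7, 3)
6P: (7, 3) + (1, 17). λ = (17 - 3)/(1 - 7) ≡ 14/23 mod 29. 23⁻¹ ≡ 24 (mod 29), so λ ≡ 17.
  x = λ² - 7 - 1 = 289 - 8 ≡ 20; y = λ·(7 - 20) - 3 ≡ 8. → (20, 8)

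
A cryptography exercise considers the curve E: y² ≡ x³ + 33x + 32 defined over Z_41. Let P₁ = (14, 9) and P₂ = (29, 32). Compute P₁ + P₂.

(14, 9) + (29, 32). λ = (32 - 9)/(29 - 14) ≡ 23/15 mod 41. 15⁻¹ ≡ 11 (mod 41) since 15·11 = 165 ≡ 1, so λ ≡ 7.
  x = λ² - 14 - 29 = 49 - 43 ≡ 6; y = λ·(14 - 6) - 9 ≡ 6. → (6, 6)

(6, 6)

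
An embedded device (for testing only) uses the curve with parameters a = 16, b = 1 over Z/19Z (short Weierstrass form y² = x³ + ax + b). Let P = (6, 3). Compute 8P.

O

Double-and-add on 8 = (1000)₂. Start with P = (6, 3) for the leading 1-bit.
double: tangent at (6, 3): λ = (3·6² + 16)/(2·3) ≡ 10/6. 6⁻¹ ≡ 16 (mod 19) since 6·16 = 96 ≡ 1, so λ ≡ 10·16 ≡ 8.
  x = λ² - 6 - 6 = 64 - 12 ≡ 14; y = λ·(6 - 14) - 3 ≡ 9. → (14, 9)
double: tangent at (14, 9): λ = (3·14² + 16)/(2·9) ≡ 15/18. 18⁻¹ ≡ 18 (mod 19) since 18·18 = 324 ≡ 1, so λ ≡ 15·18 ≡ 4.
  x = λ² - 14 - 14 = 16 - 28 ≡ 7; y = λ·(14 - 7) - 9 ≡ 0. → (7, 0)
double: (7, 0) + (7, 0): same x and y₁ ≡ -y₂, so the sum is O.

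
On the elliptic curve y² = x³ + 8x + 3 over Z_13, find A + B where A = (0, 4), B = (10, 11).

(7, 8)

(0, 4) + (10, 11). λ = (11 - 4)/(10 - 0) ≡ 7/10 mod 13. 10⁻¹ ≡ 4 (mod 13), so λ ≡ 2.
  x = λ² - 0 - 10 = 4 - 10 ≡ 7; y = λ·(0 - 7) - 4 ≡ 8. → (7, 8)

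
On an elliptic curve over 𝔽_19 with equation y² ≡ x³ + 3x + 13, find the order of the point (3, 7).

12

2P: tangent at (3, 7): λ = (3·3² + 3)/(2·7) ≡ 11/14. 14⁻¹ ≡ 15 (mod 19) since 14·15 = 210 ≡ 1, so λ ≡ 11·15 ≡ 13.
  x = λ² - 3 - 3 = 169 - 6 ≡ 11; y = λ·(3 - 11) - 7 ≡ 3. → (11, 3)
3P: (11, 3) + (3, 7). λ = (7 - 3)/(3 - 11) ≡ 4/11 mod 19. 11⁻¹ ≡ 7 (mod 19), so λ ≡ 9.
  x = λ² - 11 - 3 = 81 - 14 ≡ 10; y = λ·(11 - 10) - 3 ≡ 6. → (10, 6)
4P: (10, 6) + (3, 7). λ = (7 - 6)/(3 - 10) ≡ 1/12 mod 19. 12⁻¹ ≡ 8 (mod 19), so λ ≡ 8.
  x = λ² - 10 - 3 = 64 - 13 ≡ 13; y = λ·(10 - 13) - 6 ≡ 8. → (13, 8)
5P: (13, 8) + (3, 7). λ = (7 - 8)/(3 - 13) ≡ 18/9 mod 19. 9⁻¹ ≡ 17 (mod 19), so λ ≡ 2.
  x = λ² - 13 - 3 = 4 - 16 ≡ 7; y = λ·(13 - 7) - 8 ≡ 4. → (7, 4)
6P: (7, 4) + (3, 7). λ = (7 - 4)/(3 - 7) ≡ 3/15 mod 19. 15⁻¹ ≡ 14 (mod 19), so λ ≡ 4.
  x = λ² - 7 - 3 = 16 - 10 ≡ 6; y = λ·(7 - 6) - 4 ≡ 0. → (6, 0)
7P: (6, 0) + (3, 7). λ = (7 - 0)/(3 - 6) ≡ 7/16 mod 19. 16⁻¹ ≡ 6 (mod 19) since 16·6 = 96 ≡ 1, so λ ≡ 4.
  x = λ² - 6 - 3 = 16 - 9 ≡ 7; y = λ·(6 - 7) - 0 ≡ 15. → (7, 15)
8P: (7, 15) + (3, 7). λ = (7 - 15)/(3 - 7) ≡ 11/15 mod 19. 15⁻¹ ≡ 14 (mod 19) since 15·14 = 210 ≡ 1, so λ ≡ 2.
  x = λ² - 7 - 3 = 4 - 10 ≡ 13; y = λ·(7 - 13) - 15 ≡ 11. → (13, 11)
9P: (13, 11) + (3, 7). λ = (7 - 11)/(3 - 13) ≡ 15/9 mod 19. 9⁻¹ ≡ 17 (mod 19), so λ ≡ 8.
  x = λ² - 13 - 3 = 64 - 16 ≡ 10; y = λ·(13 - 10) - 11 ≡ 13. → (10, 13)
10P: (10, 13) + (3, 7). λ = (7 - 13)/(3 - 10) ≡ 13/12 mod 19. 12⁻¹ ≡ 8 (mod 19), so λ ≡ 9.
  x = λ² - 10 - 3 = 81 - 13 ≡ 11; y = λ·(10 - 11) - 13 ≡ 16. → (11, 16)
11P: (11, 16) + (3, 7). λ = (7 - 16)/(3 - 11) ≡ 10/11 mod 19. 11⁻¹ ≡ 7 (mod 19), so λ ≡ 13.
  x = λ² - 11 - 3 = 169 - 14 ≡ 3; y = λ·(11 - 3) - 16 ≡ 12. → (3, 12)
12P: (3, 12) + (3, 7): same x and y₁ ≡ -y₂, so the sum is ∞.
12P = ∞, so the order is 12.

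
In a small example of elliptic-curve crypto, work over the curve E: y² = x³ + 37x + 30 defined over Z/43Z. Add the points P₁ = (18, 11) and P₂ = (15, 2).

(18, 11) + (15, 2). λ = (2 - 11)/(15 - 18) ≡ 34/40 mod 43. 40⁻¹ ≡ 14 (mod 43), so λ ≡ 3.
  x = λ² - 18 - 15 = 9 - 33 ≡ 19; y = λ·(18 - 19) - 11 ≡ 29. → (19, 29)

(19, 29)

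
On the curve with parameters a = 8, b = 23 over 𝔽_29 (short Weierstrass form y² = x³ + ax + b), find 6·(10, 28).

(19, 25)

Write Q = (10, 28).
Repeated addition: build up to 6Q.
2Q: tangent at (10, 28): λ = (3·10² + 8)/(2·28) ≡ 18/27. 27⁻¹ ≡ 14 (mod 29) since 27·14 = 378 ≡ 1, so λ ≡ 18·14 ≡ 20.
  x = λ² - 10 - 10 = 400 - 20 ≡ 3; y = λ·(10 - 3) - 28 ≡ 25. → (3, 25)
3Q: (3, 25) + (10, 28). λ = (28 - 25)/(10 - 3) ≡ 3/7 mod 29. 7⁻¹ ≡ 25 (mod 29) since 7·25 = 175 ≡ 1, so λ ≡ 17.
  x = λ² - 3 - 10 = 289 - 13 ≡ 15; y = λ·(3 - 15) - 25 ≡ 3. → (15, 3)
4Q: (15, 3) + (10, 28). λ = (28 - 3)/(10 - 15) ≡ 25/24 mod 29. 24⁻¹ ≡ 23 (mod 29) since 24·23 = 552 ≡ 1, so λ ≡ 24.
  x = λ² - 15 - 10 = 576 - 25 ≡ 0; y = λ·(15 - 0) - 3 ≡ 9. → (0, 9)
5Q: (0, 9) + (10, 28). λ = (28 - 9)/(10 - 0) ≡ 19/10 mod 29. 10⁻¹ ≡ 3 (mod 29) since 10·3 = 30 ≡ 1, so λ ≡ 28.
  x = λ² - 0 - 10 = 784 - 10 ≡ 20; y = λ·(0 - 20) - 9 ≡ 11. → (20, 11)
6Q: (20, 11) + (10, 28). λ = (28 - 11)/(10 - 20) ≡ 17/19 mod 29. 19⁻¹ ≡ 26 (mod 29), so λ ≡ 7.
  x = λ² - 20 - 10 = 49 - 30 ≡ 19; y = λ·(20 - 19) - 11 ≡ 25. → (19, 25)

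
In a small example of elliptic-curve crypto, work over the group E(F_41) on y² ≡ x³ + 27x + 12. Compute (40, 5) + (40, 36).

O

The two points share x = 40 and their y-coordinates satisfy 5 + 36 ≡ 0 (mod 41), so they are inverses. Their sum is the point at infinity.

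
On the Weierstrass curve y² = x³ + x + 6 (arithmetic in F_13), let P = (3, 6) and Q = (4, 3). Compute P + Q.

(3, 6) + (4, 3). λ = (3 - 6)/(4 - 3) ≡ 10/1 mod 13. 1⁻¹ ≡ 1 (mod 13) since 1·1 = 1 ≡ 1, so λ ≡ 10.
  x = λ² - 3 - 4 = 100 - 7 ≡ 2; y = λ·(3 - 2) - 6 ≡ 4. → (2, 4)

(2, 4)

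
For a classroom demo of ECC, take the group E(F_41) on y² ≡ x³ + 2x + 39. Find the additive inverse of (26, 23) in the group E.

(26, 18)

-(26, 23) = (26, -23 mod 41) = (26, 18).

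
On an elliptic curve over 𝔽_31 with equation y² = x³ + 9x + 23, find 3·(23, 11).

(19, 4)

Write P = (23, 11).
Repeated addition: build up to 3P.
2P: tangent at (23, 11): λ = (3·23² + 9)/(2·11) ≡ 15/22. 22⁻¹ ≡ 24 (mod 31) since 22·24 = 528 ≡ 1, so λ ≡ 15·24 ≡ 19.
  x = λ² - 23 - 23 = 361 - 46 ≡ 5; y = λ·(23 - 5) - 11 ≡ 21. → (5, 21)
3P: (5, 21) + (23, 11). λ = (11 - 21)/(23 - 5) ≡ 21/18 mod 31. 18⁻¹ ≡ 19 (mod 31), so λ ≡ 27.
  x = λ² - 5 - 23 = 729 - 28 ≡ 19; y = λ·(5 - 19) - 21 ≡ 4. → (19, 4)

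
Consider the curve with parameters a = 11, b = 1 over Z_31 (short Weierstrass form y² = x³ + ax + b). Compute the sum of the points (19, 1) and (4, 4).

(19, 1) + (4, 4). λ = (4 - 1)/(4 - 19) ≡ 3/16 mod 31. 16⁻¹ ≡ 2 (mod 31), so λ ≡ 6.
  x = λ² - 19 - 4 = 36 - 23 ≡ 13; y = λ·(19 - 13) - 1 ≡ 4. → (13, 4)

(13, 4)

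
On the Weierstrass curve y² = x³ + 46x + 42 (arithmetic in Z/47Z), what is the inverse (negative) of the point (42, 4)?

(42, 43)

-(42, 4) = (42, -4 mod 47) = (42, 43).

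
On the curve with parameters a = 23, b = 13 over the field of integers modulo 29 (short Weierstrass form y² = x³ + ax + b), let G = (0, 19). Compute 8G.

Repeated addition: build up to 8G.
2G: tangent at (0, 19): λ = (3·0² + 23)/(2·19) ≡ 23/9. 9⁻¹ ≡ 13 (mod 29) since 9·13 = 117 ≡ 1, so λ ≡ 23·13 ≡ 9.
  x = λ² - 0 - 0 = 81 - 0 ≡ 23; y = λ·(0 - 23) - 19 ≡ 6. → (23, 6)
3G: (23, 6) + (0, 19). λ = (19 - 6)/(0 - 23) ≡ 13/6 mod 29. 6⁻¹ ≡ 5 (mod 29) since 6·5 = 30 ≡ 1, so λ ≡ 7.
  x = λ² - 23 - 0 = 49 - 23 ≡ 26; y = λ·(23 - 26) - 6 ≡ 2. → (26, 2)
4G: (26, 2) + (0, 19). λ = (19 - 2)/(0 - 26) ≡ 17/3 mod 29. 3⁻¹ ≡ 10 (mod 29), so λ ≡ 25.
  x = λ² - 26 - 0 = 625 - 26 ≡ 19; y = λ·(26 - 19) - 2 ≡ 28. → (19, 28)
5G: (19, 28) + (0, 19). λ = (19 - 28)/(0 - 19) ≡ 20/10 mod 29. 10⁻¹ ≡ 3 (mod 29), so λ ≡ 2.
  x = λ² - 19 - 0 = 4 - 19 ≡ 14; y = λ·(19 - 14) - 28 ≡ 11. → (14, 11)
6G: (14, 11) + (0, 19). λ = (19 - 11)/(0 - 14) ≡ 8/15 mod 29. 15⁻¹ ≡ 2 (mod 29) since 15·2 = 30 ≡ 1, so λ ≡ 16.
  x = λ² - 14 - 0 = 256 - 14 ≡ 10; y = λ·(14 - 10) - 11 ≡ 24. → (10, 24)
7G: (10, 24) + (0, 19). λ = (19 - 24)/(0 - 10) ≡ 24/19 mod 29. 19⁻¹ ≡ 26 (mod 29), so λ ≡ 15.
  x = λ² - 10 - 0 = 225 - 10 ≡ 12; y = λ·(10 - 12) - 24 ≡ 4. → (12, 4)
8G: (12, 4) + (0, 19). λ = (19 - 4)/(0 - 12) ≡ 15/17 mod 29. 17⁻¹ ≡ 12 (mod 29) since 17·12 = 204 ≡ 1, so λ ≡ 6.
  x = λ² - 12 - 0 = 36 - 12 ≡ 24; y = λ·(12 - 24) - 4 ≡ 11. → (24, 11)

(24, 11)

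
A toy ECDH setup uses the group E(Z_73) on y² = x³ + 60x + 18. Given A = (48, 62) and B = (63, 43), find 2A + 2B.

First 2A:
Repeated addition: build up to 2A.
2A: tangent at (48, 62): λ = (3·48² + 60)/(2·62) ≡ 37/51. 51⁻¹ ≡ 63 (mod 73), so λ ≡ 37·63 ≡ 68.
  x = λ² - 48 - 48 = 4624 - 96 ≡ 2; y = λ·(48 - 2) - 62 ≡ 0. → (2, 0)
2A = (2, 0).
Next 2B:
Repeated addition: build up to 2B.
2B: tangent at (63, 43): λ = (3·63² + 60)/(2·43) ≡ 68/13. 13⁻¹ ≡ 45 (mod 73), so λ ≡ 68·45 ≡ 67.
  x = λ² - 63 - 63 = 4489 - 126 ≡ 56; y = λ·(63 - 56) - 43 ≡ 61. → (56, 61)
2B = (56, 61).
Finally 2A + 2B:
(2, 0) + (56, 61). λ = (61 - 0)/(56 - 2) ≡ 61/54 mod 73. 54⁻¹ ≡ 23 (mod 73), so λ ≡ 16.
  x = λ² - 2 - 56 = 256 - 58 ≡ 52; y = λ·(2 - 52) - 0 ≡ 3. → (52, 3)

(52, 3)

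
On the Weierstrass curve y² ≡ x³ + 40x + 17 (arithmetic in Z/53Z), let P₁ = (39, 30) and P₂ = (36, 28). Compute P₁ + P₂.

(2, 30)

(39, 30) + (36, 28). λ = (28 - 30)/(36 - 39) ≡ 51/50 mod 53. 50⁻¹ ≡ 35 (mod 53), so λ ≡ 36.
  x = λ² - 39 - 36 = 1296 - 75 ≡ 2; y = λ·(39 - 2) - 30 ≡ 30. → (2, 30)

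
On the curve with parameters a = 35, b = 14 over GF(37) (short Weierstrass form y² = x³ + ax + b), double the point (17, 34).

(29, 31)

tangent at (17, 34): λ = (3·17² + 35)/(2·34) ≡ 14/31. 31⁻¹ ≡ 6 (mod 37), so λ ≡ 14·6 ≡ 10.
  x = λ² - 17 - 17 = 100 - 34 ≡ 29; y = λ·(17 - 29) - 34 ≡ 31. → (29, 31)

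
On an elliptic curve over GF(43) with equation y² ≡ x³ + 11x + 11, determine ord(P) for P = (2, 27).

2P: tangent at (2, 27): λ = (3·2² + 11)/(2·27) ≡ 23/11. 11⁻¹ ≡ 4 (mod 43) since 11·4 = 44 ≡ 1, so λ ≡ 23·4 ≡ 6.
  x = λ² - 2 - 2 = 36 - 4 ≡ 32; y = λ·(2 - 32) - 27 ≡ 8. → (32, 8)
3P: (32, 8) + (2, 27). λ = (27 - 8)/(2 - 32) ≡ 19/13 mod 43. 13⁻¹ ≡ 10 (mod 43), so λ ≡ 18.
  x = λ² - 32 - 2 = 324 - 34 ≡ 32; y = λ·(32 - 32) - 8 ≡ 35. → (32, 35)
4P: (32, 35) + (2, 27). λ = (27 - 35)/(2 - 32) ≡ 35/13 mod 43. 13⁻¹ ≡ 10 (mod 43), so λ ≡ 6.
  x = λ² - 32 - 2 = 36 - 34 ≡ 2; y = λ·(32 - 2) - 35 ≡ 16. → (2, 16)
5P: (2, 16) + (2, 27): same x and y₁ ≡ -y₂, so the sum is O.
5P = O, so the order is 5.

5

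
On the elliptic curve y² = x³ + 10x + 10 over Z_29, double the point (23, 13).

tangent at (23, 13): λ = (3·23² + 10)/(2·13) ≡ 2/26. 26⁻¹ ≡ 19 (mod 29) since 26·19 = 494 ≡ 1, so λ ≡ 2·19 ≡ 9.
  x = λ² - 23 - 23 = 81 - 46 ≡ 6; y = λ·(23 - 6) - 13 ≡ 24. → (6, 24)

(6, 24)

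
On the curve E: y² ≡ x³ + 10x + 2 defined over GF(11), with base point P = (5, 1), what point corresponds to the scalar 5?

Repeated addition: build up to 5P.
2P: tangent at (5, 1): λ = (3·5² + 10)/(2·1) ≡ 8/2. 2⁻¹ ≡ 6 (mod 11) since 2·6 = 12 ≡ 1, so λ ≡ 8·6 ≡ 4.
  x = λ² - 5 - 5 = 16 - 10 ≡ 6; y = λ·(5 - 6) - 1 ≡ 6. → (6, 6)
3P: (6, 6) + (5, 1). λ = (1 - 6)/(5 - 6) ≡ 6/10 mod 11. 10⁻¹ ≡ 10 (mod 11) since 10·10 = 100 ≡ 1, so λ ≡ 5.
  x = λ² - 6 - 5 = 25 - 11 ≡ 3; y = λ·(6 - 3) - 6 ≡ 9. → (3, 9)
4P: (3, 9) + (5, 1). λ = (1 - 9)/(5 - 3) ≡ 3/2 mod 11. 2⁻¹ ≡ 6 (mod 11), so λ ≡ 7.
  x = λ² - 3 - 5 = 49 - 8 ≡ 8; y = λ·(3 - 8) - 9 ≡ 0. → (8, 0)
5P: (8, 0) + (5, 1). λ = (1 - 0)/(5 - 8) ≡ 1/8 mod 11. 8⁻¹ ≡ 7 (mod 11) since 8·7 = 56 ≡ 1, so λ ≡ 7.
  x = λ² - 8 - 5 = 49 - 13 ≡ 3; y = λ·(8 - 3) - 0 ≡ 2. → (3, 2)

(3, 2)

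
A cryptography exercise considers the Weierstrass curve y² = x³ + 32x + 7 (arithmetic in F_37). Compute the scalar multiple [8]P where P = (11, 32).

Repeated addition: build up to 8P.
2P: tangent at (11, 32): λ = (3·11² + 32)/(2·32) ≡ 25/27. 27⁻¹ ≡ 11 (mod 37), so λ ≡ 25·11 ≡ 16.
  x = λ² - 11 - 11 = 256 - 22 ≡ 12; y = λ·(11 - 12) - 32 ≡ 26. → (12, 26)
3P: (12, 26) + (11, 32). λ = (32 - 26)/(11 - 12) ≡ 6/36 mod 37. 36⁻¹ ≡ 36 (mod 37), so λ ≡ 31.
  x = λ² - 12 - 11 = 961 - 23 ≡ 13; y = λ·(12 - 13) - 26 ≡ 17. → (13, 17)
4P: (13, 17) + (11, 32). λ = (32 - 17)/(11 - 13) ≡ 15/35 mod 37. 35⁻¹ ≡ 18 (mod 37), so λ ≡ 11.
  x = λ² - 13 - 11 = 121 - 24 ≡ 23; y = λ·(13 - 23) - 17 ≡ 21. → (23, 21)
5P: (23, 21) + (11, 32). λ = (32 - 21)/(11 - 23) ≡ 11/25 mod 37. 25⁻¹ ≡ 3 (mod 37) since 25·3 = 75 ≡ 1, so λ ≡ 33.
  x = λ² - 23 - 11 = 1089 - 34 ≡ 19; y = λ·(23 - 19) - 21 ≡ 0. → (19, 0)
6P: (19, 0) + (11, 32). λ = (32 - 0)/(11 - 19) ≡ 32/29 mod 37. 29⁻¹ ≡ 23 (mod 37), so λ ≡ 33.
  x = λ² - 19 - 11 = 1089 - 30 ≡ 23; y = λ·(19 - 23) - 0 ≡ 16. → (23, 16)
7P: (23, 16) + (11, 32). λ = (32 - 16)/(11 - 23) ≡ 16/25 mod 37. 25⁻¹ ≡ 3 (mod 37) since 25·3 = 75 ≡ 1, so λ ≡ 11.
  x = λ² - 23 - 11 = 121 - 34 ≡ 13; y = λ·(23 - 13) - 16 ≡ 20. → (13, 20)
8P: (13, 20) + (11, 32). λ = (32 - 20)/(11 - 13) ≡ 12/35 mod 37. 35⁻¹ ≡ 18 (mod 37), so λ ≡ 31.
  x = λ² - 13 - 11 = 961 - 24 ≡ 12; y = λ·(13 - 12) - 20 ≡ 11. → (12, 11)

(12, 11)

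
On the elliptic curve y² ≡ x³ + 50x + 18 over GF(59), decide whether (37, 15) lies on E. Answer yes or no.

no

y² = 15² ≡ 48; x³ + 50x + 18 = 52521 ≡ 11 (mod 59). 48 ≠ 11.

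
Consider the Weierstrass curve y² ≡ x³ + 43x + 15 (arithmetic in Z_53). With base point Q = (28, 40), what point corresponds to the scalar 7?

Repeated addition: build up to 7Q.
2Q: tangent at (28, 40): λ = (3·28² + 43)/(2·40) ≡ 10/27. 27⁻¹ ≡ 2 (mod 53), so λ ≡ 10·2 ≡ 20.
  x = λ² - 28 - 28 = 400 - 56 ≡ 26; y = λ·(28 - 26) - 40 ≡ 0. → (26, 0)
3Q: (26, 0) + (28, 40). λ = (40 - 0)/(28 - 26) ≡ 40/2 mod 53. 2⁻¹ ≡ 27 (mod 53), so λ ≡ 20.
  x = λ² - 26 - 28 = 400 - 54 ≡ 28; y = λ·(26 - 28) - 0 ≡ 13. → (28, 13)
4Q: (28, 13) + (28, 40): same x and y₁ ≡ -y₂, so the sum is 𝒪.
5Q: 𝒪 + (28, 40) = (28, 40) (identity).
6Q: tangent at (28, 40): λ = (3·28² + 43)/(2·40) ≡ 10/27. 27⁻¹ ≡ 2 (mod 53), so λ ≡ 10·2 ≡ 20.
  x = λ² - 28 - 28 = 400 - 56 ≡ 26; y = λ·(28 - 26) - 40 ≡ 0. → (26, 0)
7Q: (26, 0) + (28, 40). λ = (40 - 0)/(28 - 26) ≡ 40/2 mod 53. 2⁻¹ ≡ 27 (mod 53), so λ ≡ 20.
  x = λ² - 26 - 28 = 400 - 54 ≡ 28; y = λ·(26 - 28) - 0 ≡ 13. → (28, 13)

(28, 13)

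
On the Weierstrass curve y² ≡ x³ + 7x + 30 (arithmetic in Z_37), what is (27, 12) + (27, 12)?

tangent at (27, 12): λ = (3·27² + 7)/(2·12) ≡ 11/24. 24⁻¹ ≡ 17 (mod 37) since 24·17 = 408 ≡ 1, so λ ≡ 11·17 ≡ 2.
  x = λ² - 27 - 27 = 4 - 54 ≡ 24; y = λ·(27 - 24) - 12 ≡ 31. → (24, 31)

(24, 31)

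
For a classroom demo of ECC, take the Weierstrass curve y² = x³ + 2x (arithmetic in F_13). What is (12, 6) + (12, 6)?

(1, 4)

tangent at (12, 6): λ = (3·12² + 2)/(2·6) ≡ 5/12. 12⁻¹ ≡ 12 (mod 13), so λ ≡ 5·12 ≡ 8.
  x = λ² - 12 - 12 = 64 - 24 ≡ 1; y = λ·(12 - 1) - 6 ≡ 4. → (1, 4)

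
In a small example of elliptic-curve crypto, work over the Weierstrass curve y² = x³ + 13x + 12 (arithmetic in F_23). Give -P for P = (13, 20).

-(13, 20) = (13, -20 mod 23) = (13, 3).

(13, 3)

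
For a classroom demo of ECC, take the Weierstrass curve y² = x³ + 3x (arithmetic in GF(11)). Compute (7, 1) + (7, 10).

O

The two points share x = 7 and their y-coordinates satisfy 1 + 10 ≡ 0 (mod 11), so they are inverses. Their sum is ∞.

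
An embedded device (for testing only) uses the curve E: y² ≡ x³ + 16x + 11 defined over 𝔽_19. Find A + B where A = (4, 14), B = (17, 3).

(4, 5)

(4, 14) + (17, 3). λ = (3 - 14)/(17 - 4) ≡ 8/13 mod 19. 13⁻¹ ≡ 3 (mod 19) since 13·3 = 39 ≡ 1, so λ ≡ 5.
  x = λ² - 4 - 17 = 25 - 21 ≡ 4; y = λ·(4 - 4) - 14 ≡ 5. → (4, 5)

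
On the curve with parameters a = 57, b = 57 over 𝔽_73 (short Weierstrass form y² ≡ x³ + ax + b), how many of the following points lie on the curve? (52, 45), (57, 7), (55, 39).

1

(52, 45): 45² ≡ 54, rhs ≡ 38 → off.
(57, 7): 7² ≡ 49, rhs ≡ 13 → off.
(55, 39): 39² ≡ 61, rhs ≡ 61 → on.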